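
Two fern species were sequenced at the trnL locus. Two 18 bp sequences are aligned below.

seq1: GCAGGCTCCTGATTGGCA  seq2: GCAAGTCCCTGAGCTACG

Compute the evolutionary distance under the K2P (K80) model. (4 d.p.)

Of 18 sites, 6 differences are transitions and 2 are transversions, so P = 6/18 ≈ 0.333333 and Q = 2/18 ≈ 0.111111.
Under the Kimura two-parameter model, d = −½ ln(1 − 2P − Q) − ¼ ln(1 − 2Q).
1 − 2P − Q = 0.222223, giving −½ ln(0.222223) = 0.752037.
1 − 2Q = 0.777778, giving −¼ ln(0.777778) = 0.062829.
d = 0.752037 + 0.062829 = 0.814866.

0.8149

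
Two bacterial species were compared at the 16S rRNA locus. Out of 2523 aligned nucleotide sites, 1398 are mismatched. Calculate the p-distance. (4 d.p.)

0.5541

p = 1398/2523 = 0.554102… ≈ 0.5541 (to 4 d.p.).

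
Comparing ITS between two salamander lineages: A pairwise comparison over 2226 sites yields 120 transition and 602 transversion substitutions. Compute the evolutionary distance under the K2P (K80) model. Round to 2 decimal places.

0.43

P = 120/2226 ≈ 0.053908 and Q = 602/2226 ≈ 0.27044.
Under the Kimura two-parameter model, d = −½ ln(1 − 2P − Q) − ¼ ln(1 − 2Q).
1 − 2P − Q = 0.621744, giving −½ ln(0.621744) = 0.237613.
1 − 2Q = 0.45912, giving −¼ ln(0.45912) = 0.194611.
d = 0.237613 + 0.194611 = 0.432224.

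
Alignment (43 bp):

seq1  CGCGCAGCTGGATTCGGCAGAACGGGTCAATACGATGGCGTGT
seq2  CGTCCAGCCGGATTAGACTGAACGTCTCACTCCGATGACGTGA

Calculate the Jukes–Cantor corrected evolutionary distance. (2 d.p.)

The sequences differ at 12 of 43 sites, so p = 12/43 ≈ 0.27907.
d = −(3/4) ln(1 − 4p/3) = −0.75 ln(1 − 0.372093) = −0.75 ln(0.627907)
  = −0.75 × (-0.465363) = 0.349022 substitutions/site.

0.35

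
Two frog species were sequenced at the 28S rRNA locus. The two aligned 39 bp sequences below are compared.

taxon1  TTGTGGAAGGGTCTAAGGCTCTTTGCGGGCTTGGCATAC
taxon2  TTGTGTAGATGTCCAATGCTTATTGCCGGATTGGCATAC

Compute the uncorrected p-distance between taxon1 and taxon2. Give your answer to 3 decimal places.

The sequences differ at 10 of 39 positions (sites 6, 8, 9, 10, 14, 17, 21, 22, 27, 30).
p = 10/39 = 0.256410… ≈ 0.256 (to 3 d.p.).

0.256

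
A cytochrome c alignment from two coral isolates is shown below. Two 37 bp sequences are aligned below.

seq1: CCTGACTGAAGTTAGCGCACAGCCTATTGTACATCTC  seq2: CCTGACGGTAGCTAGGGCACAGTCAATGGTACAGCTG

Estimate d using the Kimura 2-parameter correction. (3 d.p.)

Of 37 sites, 2 differences are transitions and 7 are transversions, so P = 2/37 ≈ 0.054054 and Q = 7/37 ≈ 0.189189.
Under the Kimura two-parameter model, d = −½ ln(1 − 2P − Q) − ¼ ln(1 − 2Q).
1 − 2P − Q = 0.702703, giving −½ ln(0.702703) = 0.176410.
1 − 2Q = 0.621622, giving −¼ ln(0.621622) = 0.118856.
d = 0.176410 + 0.118856 = 0.295266.

0.295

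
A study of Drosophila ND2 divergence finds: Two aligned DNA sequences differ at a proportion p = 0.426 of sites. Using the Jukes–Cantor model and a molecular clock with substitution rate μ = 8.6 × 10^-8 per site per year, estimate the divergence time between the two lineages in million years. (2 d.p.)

3.66

d = −(3/4) ln(1 − 4p/3) = −0.75 ln(1 − 0.568) = −0.75 ln(0.432)
  = −0.75 × (-0.839330) = 0.629498 substitutions/site.
Under a molecular clock d = 2μt, so t = d/(2μ) = 0.629498 / (2 × 8.6 × 10^-8) = 3.66 million years.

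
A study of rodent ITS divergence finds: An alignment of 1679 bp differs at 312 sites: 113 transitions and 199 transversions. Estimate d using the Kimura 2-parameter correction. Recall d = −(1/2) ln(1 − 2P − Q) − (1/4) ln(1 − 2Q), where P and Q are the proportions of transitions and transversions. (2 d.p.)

P = 113/1679 ≈ 0.067302 and Q = 199/1679 ≈ 0.118523.
Under the Kimura two-parameter model, d = −½ ln(1 − 2P − Q) − ¼ ln(1 − 2Q).
1 − 2P − Q = 0.746873, giving −½ ln(0.746873) = 0.145930.
1 − 2Q = 0.762954, giving −¼ ln(0.762954) = 0.067639.
d = 0.145930 + 0.067639 = 0.213569.

0.21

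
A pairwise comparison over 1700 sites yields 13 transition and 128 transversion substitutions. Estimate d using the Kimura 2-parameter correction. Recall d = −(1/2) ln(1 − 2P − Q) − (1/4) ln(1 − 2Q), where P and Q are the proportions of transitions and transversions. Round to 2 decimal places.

0.09

P = 13/1700 ≈ 0.007647 and Q = 128/1700 ≈ 0.075294.
Under the Kimura two-parameter model, d = −½ ln(1 − 2P − Q) − ¼ ln(1 − 2Q).
1 − 2P − Q = 0.909412, giving −½ ln(0.909412) = 0.047479.
1 − 2Q = 0.849412, giving −¼ ln(0.849412) = 0.040803.
d = 0.047479 + 0.040803 = 0.088282.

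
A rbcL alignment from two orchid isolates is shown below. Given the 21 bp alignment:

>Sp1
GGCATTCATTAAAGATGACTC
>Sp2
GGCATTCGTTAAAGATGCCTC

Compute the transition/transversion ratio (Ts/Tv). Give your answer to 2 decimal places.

Transitions are A↔G and C↔T; transversions are all other mismatches.
Transitions: 1. Transversions: 1.
R = 1/1 = 1.00.

1.00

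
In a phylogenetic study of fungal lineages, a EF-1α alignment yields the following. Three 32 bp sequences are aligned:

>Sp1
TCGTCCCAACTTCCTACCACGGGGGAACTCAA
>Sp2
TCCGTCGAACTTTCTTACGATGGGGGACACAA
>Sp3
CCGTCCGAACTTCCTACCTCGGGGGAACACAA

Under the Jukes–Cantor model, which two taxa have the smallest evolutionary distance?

Sp1 and Sp3

Sp1–Sp2: 12/32 differ, p = 0.375, d = 0.520.
Sp1–Sp3: 4/32 differ, p = 0.125, d = 0.137.
Sp2–Sp3: 11/32 differ, p = 0.344, d = 0.460.
The smallest distance is between Sp1 and Sp3.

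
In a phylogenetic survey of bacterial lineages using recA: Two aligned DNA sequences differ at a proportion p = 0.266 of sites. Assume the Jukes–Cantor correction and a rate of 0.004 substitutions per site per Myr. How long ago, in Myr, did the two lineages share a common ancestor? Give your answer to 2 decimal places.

41.06

d = −(3/4) ln(1 − 4p/3) = −0.75 ln(1 − 0.354667) = −0.75 ln(0.645333)
  = −0.75 × (-0.437989) = 0.328492 substitutions/site.
Under a molecular clock d = 2μt, so t = d/(2μ) = 0.328492 / (2 × 0.004) = 41.06 Myr.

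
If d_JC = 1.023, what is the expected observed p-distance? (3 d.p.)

p = (3/4)(1 − e^(−4d/3)) = 0.75 × (1 − e^(-1.364)) = 0.75 × (1 − 0.255636) = 0.558273.

0.558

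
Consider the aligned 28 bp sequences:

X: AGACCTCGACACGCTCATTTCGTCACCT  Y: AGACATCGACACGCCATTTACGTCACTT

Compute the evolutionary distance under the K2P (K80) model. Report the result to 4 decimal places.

Of 28 sites, 2 differences are transitions and 4 are transversions, so P = 2/28 ≈ 0.071429 and Q = 4/28 ≈ 0.142857.
Under the Kimura two-parameter model, d = −½ ln(1 − 2P − Q) − ¼ ln(1 − 2Q).
1 − 2P − Q = 0.714285, giving −½ ln(0.714285) = 0.168237.
1 − 2Q = 0.714286, giving −¼ ln(0.714286) = 0.084118.
d = 0.168237 + 0.084118 = 0.252355.

0.2524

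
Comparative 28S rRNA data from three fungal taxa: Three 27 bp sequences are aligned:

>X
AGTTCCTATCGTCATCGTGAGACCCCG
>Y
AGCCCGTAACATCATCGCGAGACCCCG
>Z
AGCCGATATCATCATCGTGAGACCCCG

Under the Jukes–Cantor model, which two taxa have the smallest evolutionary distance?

Y and Z

X–Y: 6/27 differ, p = 0.222, d = 0.264.
X–Z: 5/27 differ, p = 0.185, d = 0.213.
Y–Z: 4/27 differ, p = 0.148, d = 0.165.
The smallest distance is between Y and Z.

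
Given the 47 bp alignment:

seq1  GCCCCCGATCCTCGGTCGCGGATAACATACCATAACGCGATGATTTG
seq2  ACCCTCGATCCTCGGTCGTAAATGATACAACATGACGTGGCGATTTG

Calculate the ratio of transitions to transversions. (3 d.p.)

12.000

Transitions are A↔G and C↔T; transversions are all other mismatches.
Transitions: 12. Transversions: 1.
R = 12/1 = 12.000.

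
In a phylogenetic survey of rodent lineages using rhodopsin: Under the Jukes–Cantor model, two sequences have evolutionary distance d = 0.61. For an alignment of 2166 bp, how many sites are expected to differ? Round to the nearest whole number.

904

Invert JC69: p = (3/4)(1 − e^(−4d/3)) = 0.75 × (1 − e^(-0.813333)) = 0.75 × (1 − 0.443378) = 0.417467.
Expected differing sites = pL ≈ 0.417467 × 2166 = 904.233522 ≈ 904.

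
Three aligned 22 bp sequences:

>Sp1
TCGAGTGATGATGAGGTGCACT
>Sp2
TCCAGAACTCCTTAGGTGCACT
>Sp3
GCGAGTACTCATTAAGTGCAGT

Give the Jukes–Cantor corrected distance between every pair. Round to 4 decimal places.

d(Sp1,Sp2) = 0.4141, d(Sp1,Sp3) = 0.4141, d(Sp2,Sp3) = 0.3390

Sp1–Sp2: 7/22 sites differ → p ≈ 0.318182, d = −0.75 ln(1 − 0.424243) = 0.414052 ≈ 0.4141.
Sp1–Sp3: 7/22 sites differ → p ≈ 0.318182, d = −0.75 ln(1 − 0.424243) = 0.414052 ≈ 0.4141.
Sp2–Sp3: 6/22 sites differ → p ≈ 0.272727, d = −0.75 ln(1 − 0.363636) = 0.338988 ≈ 0.3390.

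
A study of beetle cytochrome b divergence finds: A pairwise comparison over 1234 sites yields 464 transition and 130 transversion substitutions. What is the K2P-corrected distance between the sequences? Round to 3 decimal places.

1.033

P = 464/1234 ≈ 0.376013 and Q = 130/1234 ≈ 0.105348.
Under the Kimura two-parameter model, d = −½ ln(1 − 2P − Q) − ¼ ln(1 − 2Q).
1 − 2P − Q = 0.142626, giving −½ ln(0.142626) = 0.973765.
1 − 2Q = 0.789304, giving −¼ ln(0.789304) = 0.059151.
d = 0.973765 + 0.059151 = 1.032916.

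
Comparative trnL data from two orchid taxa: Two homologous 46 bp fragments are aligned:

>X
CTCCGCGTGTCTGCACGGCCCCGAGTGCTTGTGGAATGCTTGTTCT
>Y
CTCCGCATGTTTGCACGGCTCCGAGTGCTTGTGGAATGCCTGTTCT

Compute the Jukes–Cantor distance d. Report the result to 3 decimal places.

0.092

The sequences differ at 4 of 46 sites (7, 11, 20, 40), so p = 4/46 ≈ 0.086957.
d = −(3/4) ln(1 − 4p/3) = −0.75 ln(1 − 0.115943) = −0.75 ln(0.884057)
  = −0.75 × (-0.123234) = 0.092426 substitutions/site.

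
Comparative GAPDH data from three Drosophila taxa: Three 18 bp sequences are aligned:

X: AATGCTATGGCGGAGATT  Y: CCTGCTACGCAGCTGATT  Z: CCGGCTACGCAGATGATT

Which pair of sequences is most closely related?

X–Y: 7/18 differ, p = 0.389, d = 0.548.
X–Z: 8/18 differ, p = 0.444, d = 0.673.
Y–Z: 2/18 differ, p = 0.111, d = 0.120.
The smallest distance is between Y and Z.

Y and Z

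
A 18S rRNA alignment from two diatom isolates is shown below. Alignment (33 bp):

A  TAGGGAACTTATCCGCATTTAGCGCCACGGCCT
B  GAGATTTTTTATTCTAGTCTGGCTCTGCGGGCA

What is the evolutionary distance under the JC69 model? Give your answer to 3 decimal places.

The sequences differ at 17 of 33 sites, so p = 17/33 ≈ 0.515152.
d = −(3/4) ln(1 − 4p/3) = −0.75 ln(1 − 0.686869) = −0.75 ln(0.313131)
  = −0.75 × (-1.161134) = 0.870851 substitutions/site.

0.871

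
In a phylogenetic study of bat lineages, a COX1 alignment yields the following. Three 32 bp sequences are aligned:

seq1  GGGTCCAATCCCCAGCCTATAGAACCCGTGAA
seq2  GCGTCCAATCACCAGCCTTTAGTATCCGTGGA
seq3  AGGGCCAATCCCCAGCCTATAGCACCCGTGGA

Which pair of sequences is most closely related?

seq1–seq2: 6/32 differ, p = 0.188, d = 0.216.
seq1–seq3: 4/32 differ, p = 0.125, d = 0.137.
seq2–seq3: 7/32 differ, p = 0.219, d = 0.259.
The smallest distance is between seq1 and seq3.

seq1 and seq3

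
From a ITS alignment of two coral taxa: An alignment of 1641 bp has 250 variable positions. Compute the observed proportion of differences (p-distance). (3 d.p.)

0.152

p = 250/1641 = 0.152346… ≈ 0.152 (to 3 d.p.).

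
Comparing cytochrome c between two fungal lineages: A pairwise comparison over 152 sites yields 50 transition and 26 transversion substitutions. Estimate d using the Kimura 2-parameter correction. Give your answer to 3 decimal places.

0.988

P = 50/152 ≈ 0.328947 and Q = 26/152 ≈ 0.171053.
Under the Kimura two-parameter model, d = −½ ln(1 − 2P − Q) − ¼ ln(1 − 2Q).
1 − 2P − Q = 0.171053, giving −½ ln(0.171053) = 0.882891.
1 − 2Q = 0.657894, giving −¼ ln(0.657894) = 0.104678.
d = 0.882891 + 0.104678 = 0.987569.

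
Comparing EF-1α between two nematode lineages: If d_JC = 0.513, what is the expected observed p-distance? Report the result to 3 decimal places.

0.372

p = (3/4)(1 − e^(−4d/3)) = 0.75 × (1 − e^(-0.684)) = 0.75 × (1 − 0.504595) = 0.371554.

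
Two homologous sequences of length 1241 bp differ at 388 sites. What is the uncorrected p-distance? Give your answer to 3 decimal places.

p = 388/1241 = 0.312651… ≈ 0.313 (to 3 d.p.).

0.313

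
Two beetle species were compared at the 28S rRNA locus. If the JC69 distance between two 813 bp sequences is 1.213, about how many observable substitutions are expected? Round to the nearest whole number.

Invert JC69: p = (3/4)(1 − e^(−4d/3)) = 0.75 × (1 − e^(-1.617333)) = 0.75 × (1 − 0.198427) = 0.601180.
Expected differing sites = pL ≈ 0.601180 × 813 = 488.75934 ≈ 489.

489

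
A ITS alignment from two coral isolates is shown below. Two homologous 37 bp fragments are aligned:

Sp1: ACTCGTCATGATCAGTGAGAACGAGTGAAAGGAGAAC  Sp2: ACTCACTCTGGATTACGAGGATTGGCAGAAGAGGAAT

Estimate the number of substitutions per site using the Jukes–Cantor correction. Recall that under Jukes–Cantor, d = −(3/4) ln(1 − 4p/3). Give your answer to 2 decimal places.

The sequences differ at 20 of 37 sites, so p = 20/37 ≈ 0.540541.
d = −(3/4) ln(1 − 4p/3) = −0.75 ln(1 − 0.720721) = −0.75 ln(0.279279)
  = −0.75 × (-1.275544) = 0.956658 substitutions/site.

0.96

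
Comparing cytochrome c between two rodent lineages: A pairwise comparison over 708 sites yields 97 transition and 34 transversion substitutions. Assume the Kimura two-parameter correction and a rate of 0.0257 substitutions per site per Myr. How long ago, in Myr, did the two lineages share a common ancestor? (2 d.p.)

P = 97/708 ≈ 0.137006 and Q = 34/708 ≈ 0.048023.
Under the Kimura two-parameter model, d = −½ ln(1 − 2P − Q) − ¼ ln(1 − 2Q).
1 − 2P − Q = 0.677965, giving −½ ln(0.677965) = 0.194330.
1 − 2Q = 0.903954, giving −¼ ln(0.903954) = 0.025244.
d = 0.194330 + 0.025244 = 0.219574.
Under a molecular clock d = 2μt, so t = d/(2μ) = 0.219574 / (2 × 0.0257) = 4.27 Myr.

4.27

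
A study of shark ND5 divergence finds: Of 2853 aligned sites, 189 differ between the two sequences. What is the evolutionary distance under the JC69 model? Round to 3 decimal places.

p = 189/2853 ≈ 0.066246.
d = −(3/4) ln(1 − 4p/3) = −0.75 ln(1 − 0.088328) = −0.75 ln(0.911672)
  = −0.75 × (-0.092475) = 0.069356 substitutions/site.

0.069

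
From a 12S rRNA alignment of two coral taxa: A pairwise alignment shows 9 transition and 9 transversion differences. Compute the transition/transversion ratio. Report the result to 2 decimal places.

1.00

R = 9/9 = 1.00.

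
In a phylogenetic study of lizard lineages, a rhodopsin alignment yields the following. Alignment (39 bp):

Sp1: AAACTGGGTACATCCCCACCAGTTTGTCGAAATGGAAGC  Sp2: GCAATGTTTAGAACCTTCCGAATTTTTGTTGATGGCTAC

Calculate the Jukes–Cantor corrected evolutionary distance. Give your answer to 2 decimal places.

The sequences differ at 20 of 39 sites, so p = 20/39 ≈ 0.512821.
d = −(3/4) ln(1 − 4p/3) = −0.75 ln(1 − 0.683761) = −0.75 ln(0.316239)
  = −0.75 × (-1.151257) = 0.863443 substitutions/site.

0.86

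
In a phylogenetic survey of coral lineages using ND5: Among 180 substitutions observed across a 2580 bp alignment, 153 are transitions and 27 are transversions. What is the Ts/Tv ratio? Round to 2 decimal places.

5.67

R = 153/27 = 5.666666… ≈ 5.67 (to 2 d.p.).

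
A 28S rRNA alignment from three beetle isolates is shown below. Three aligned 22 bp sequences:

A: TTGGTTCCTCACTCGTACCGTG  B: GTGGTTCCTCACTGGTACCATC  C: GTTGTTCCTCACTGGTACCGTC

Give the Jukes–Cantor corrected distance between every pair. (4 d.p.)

A–B: 4/22 sites differ → p ≈ 0.181818, d = −0.75 ln(1 − 0.242424) = 0.208224 ≈ 0.2082.
A–C: 4/22 sites differ → p ≈ 0.181818, d = −0.75 ln(1 − 0.242424) = 0.208224 ≈ 0.2082.
B–C: 2/22 sites differ → p ≈ 0.090909, d = −0.75 ln(1 − 0.121212) = 0.096909 ≈ 0.0969.

d(A,B) = 0.2082, d(A,C) = 0.2082, d(B,C) = 0.0969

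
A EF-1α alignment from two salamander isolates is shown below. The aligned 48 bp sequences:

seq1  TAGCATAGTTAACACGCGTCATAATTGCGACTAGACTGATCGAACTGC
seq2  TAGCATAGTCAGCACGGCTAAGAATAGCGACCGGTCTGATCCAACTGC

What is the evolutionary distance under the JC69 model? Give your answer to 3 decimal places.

The sequences differ at 11 of 48 sites, so p = 11/48 ≈ 0.229167.
d = −(3/4) ln(1 − 4p/3) = −0.75 ln(1 − 0.305556) = −0.75 ln(0.694444)
  = −0.75 × (-0.364644) = 0.273483 substitutions/site.

0.273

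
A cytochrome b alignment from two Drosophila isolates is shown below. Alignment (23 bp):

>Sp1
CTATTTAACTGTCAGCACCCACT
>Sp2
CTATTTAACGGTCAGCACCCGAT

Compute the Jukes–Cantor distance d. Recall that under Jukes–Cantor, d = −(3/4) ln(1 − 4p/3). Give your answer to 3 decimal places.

The sequences differ at 3 of 23 sites (10, 21, 22), so p = 3/23 ≈ 0.130435.
d = −(3/4) ln(1 − 4p/3) = −0.75 ln(1 − 0.173913) = −0.75 ln(0.826087)
  = −0.75 × (-0.191055) = 0.143291 substitutions/site.

0.143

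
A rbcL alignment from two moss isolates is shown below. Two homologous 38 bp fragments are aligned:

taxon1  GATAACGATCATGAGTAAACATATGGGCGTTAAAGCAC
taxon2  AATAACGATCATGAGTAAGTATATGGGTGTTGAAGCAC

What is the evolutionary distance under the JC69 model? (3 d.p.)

0.145

The sequences differ at 5 of 38 sites (1, 19, 20, 28, 32), so p = 5/38 ≈ 0.131579.
d = −(3/4) ln(1 − 4p/3) = −0.75 ln(1 − 0.175439) = −0.75 ln(0.824561)
  = −0.75 × (-0.192904) = 0.144678 substitutions/site.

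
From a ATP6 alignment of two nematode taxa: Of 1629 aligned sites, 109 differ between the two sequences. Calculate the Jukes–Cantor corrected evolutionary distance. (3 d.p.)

p = 109/1629 ≈ 0.066912.
d = −(3/4) ln(1 − 4p/3) = −0.75 ln(1 − 0.089216) = −0.75 ln(0.910784)
  = −0.75 × (-0.093450) = 0.070088 substitutions/site.

0.070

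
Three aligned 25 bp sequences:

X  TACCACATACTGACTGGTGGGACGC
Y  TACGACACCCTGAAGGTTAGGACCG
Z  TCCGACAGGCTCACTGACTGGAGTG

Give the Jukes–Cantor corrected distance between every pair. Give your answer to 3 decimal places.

d(X,Y) = 0.490, d(X,Z) = 0.663, d(Y,Z) = 0.663

X–Y: 9/25 sites differ → p = 0.36, d = −0.75 ln(1 − 0.48) = 0.490445 ≈ 0.490.
X–Z: 11/25 sites differ → p = 0.44, d = −0.75 ln(1 − 0.586667) = 0.662626 ≈ 0.663.
Y–Z: 11/25 sites differ → p = 0.44, d = −0.75 ln(1 − 0.586667) = 0.662626 ≈ 0.663.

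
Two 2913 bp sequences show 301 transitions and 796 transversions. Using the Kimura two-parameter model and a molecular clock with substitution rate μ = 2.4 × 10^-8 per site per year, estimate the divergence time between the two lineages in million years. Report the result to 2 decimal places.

P = 301/2913 ≈ 0.10333 and Q = 796/2913 ≈ 0.273258.
Under the Kimura two-parameter model, d = −½ ln(1 − 2P − Q) − ¼ ln(1 − 2Q).
1 − 2P − Q = 0.520082, giving −½ ln(0.520082) = 0.326884.
1 − 2Q = 0.453484, giving −¼ ln(0.453484) = 0.197699.
d = 0.326884 + 0.197699 = 0.524583.
Under a molecular clock d = 2μt, so t = d/(2μ) = 0.524583 / (2 × 2.4 × 10^-8) = 10.93 million years.

10.93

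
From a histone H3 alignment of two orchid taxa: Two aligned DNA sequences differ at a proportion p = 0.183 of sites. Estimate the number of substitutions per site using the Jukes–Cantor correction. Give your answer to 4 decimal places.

0.2098

d = −(3/4) ln(1 − 4p/3) = −0.75 ln(1 − 0.244) = −0.75 ln(0.756)
  = −0.75 × (-0.279714) = 0.209786 substitutions/site.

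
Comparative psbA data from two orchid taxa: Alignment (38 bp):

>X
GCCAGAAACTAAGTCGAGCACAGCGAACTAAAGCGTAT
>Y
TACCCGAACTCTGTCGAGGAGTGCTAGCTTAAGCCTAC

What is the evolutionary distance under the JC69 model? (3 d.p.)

0.560

The sequences differ at 15 of 38 sites, so p = 15/38 ≈ 0.394737.
d = −(3/4) ln(1 − 4p/3) = −0.75 ln(1 − 0.526316) = −0.75 ln(0.473684)
  = −0.75 × (-0.747215) = 0.560411 substitutions/site.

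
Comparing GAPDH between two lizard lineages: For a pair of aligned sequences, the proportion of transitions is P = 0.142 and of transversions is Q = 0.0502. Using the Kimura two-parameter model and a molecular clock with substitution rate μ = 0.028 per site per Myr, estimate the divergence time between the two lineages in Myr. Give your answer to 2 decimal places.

Under the Kimura two-parameter model, d = −½ ln(1 − 2P − Q) − ¼ ln(1 − 2Q).
1 − 2P − Q = 0.6658, giving −½ ln(0.6658) = 0.203383.
1 − 2Q = 0.8996, giving −¼ ln(0.8996) = 0.026451.
d = 0.203383 + 0.026451 = 0.229834.
Under a molecular clock d = 2μt, so t = d/(2μ) = 0.229834 / (2 × 0.028) = 4.10 Myr.

4.10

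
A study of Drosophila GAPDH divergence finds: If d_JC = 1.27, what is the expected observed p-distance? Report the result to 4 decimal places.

0.6121

p = (3/4)(1 − e^(−4d/3)) = 0.75 × (1 − e^(-1.693333)) = 0.75 × (1 − 0.183906) = 0.612071.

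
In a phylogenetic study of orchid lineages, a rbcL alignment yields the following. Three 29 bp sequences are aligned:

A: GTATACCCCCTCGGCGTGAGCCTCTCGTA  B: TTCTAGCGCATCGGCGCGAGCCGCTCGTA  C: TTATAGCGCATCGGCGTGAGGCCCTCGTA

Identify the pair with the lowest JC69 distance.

B and C

A–B: 7/29 differ, p = 0.241, d = 0.291.
A–C: 6/29 differ, p = 0.207, d = 0.242.
B–C: 4/29 differ, p = 0.138, d = 0.152.
The smallest distance is between B and C.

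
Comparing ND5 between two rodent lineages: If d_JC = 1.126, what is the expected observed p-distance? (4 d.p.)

p = (3/4)(1 − e^(−4d/3)) = 0.75 × (1 − e^(-1.501333)) = 0.75 × (1 − 0.222833) = 0.582875.

0.5829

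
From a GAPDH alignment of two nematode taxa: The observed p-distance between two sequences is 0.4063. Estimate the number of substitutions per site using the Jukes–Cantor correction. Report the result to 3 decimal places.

d = −(3/4) ln(1 − 4p/3) = −0.75 ln(1 − 0.541733) = −0.75 ln(0.458267)
  = −0.75 × (-0.780303) = 0.585227 substitutions/site.

0.585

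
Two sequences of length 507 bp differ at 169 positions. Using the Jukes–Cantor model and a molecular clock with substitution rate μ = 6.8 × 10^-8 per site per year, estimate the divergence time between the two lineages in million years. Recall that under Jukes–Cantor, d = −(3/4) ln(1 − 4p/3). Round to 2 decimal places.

p = 169/507 ≈ 0.333333.
d = −(3/4) ln(1 − 4p/3) = −0.75 ln(1 − 0.444444) = −0.75 ln(0.555556)
  = −0.75 × (-0.587786) = 0.440840 substitutions/site.
Under a molecular clock d = 2μt, so t = d/(2μ) = 0.440840 / (2 × 6.8 × 10^-8) = 3.24 million years.

3.24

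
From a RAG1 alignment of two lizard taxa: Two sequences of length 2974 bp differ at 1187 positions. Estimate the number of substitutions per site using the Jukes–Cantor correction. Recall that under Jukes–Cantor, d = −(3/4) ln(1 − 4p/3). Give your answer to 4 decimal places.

p = 1187/2974 ≈ 0.399126.
d = −(3/4) ln(1 − 4p/3) = −0.75 ln(1 − 0.532168) = −0.75 ln(0.467832)
  = −0.75 × (-0.759646) = 0.569735 substitutions/site.

0.5697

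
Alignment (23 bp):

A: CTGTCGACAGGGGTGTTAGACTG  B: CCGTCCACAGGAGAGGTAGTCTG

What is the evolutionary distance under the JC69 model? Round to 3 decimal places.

The sequences differ at 6 of 23 sites (2, 6, 12, 14, 16, 20), so p = 6/23 ≈ 0.26087.
d = −(3/4) ln(1 − 4p/3) = −0.75 ln(1 − 0.347827) = −0.75 ln(0.652173)
  = −0.75 × (-0.427445) = 0.320584 substitutions/site.

0.321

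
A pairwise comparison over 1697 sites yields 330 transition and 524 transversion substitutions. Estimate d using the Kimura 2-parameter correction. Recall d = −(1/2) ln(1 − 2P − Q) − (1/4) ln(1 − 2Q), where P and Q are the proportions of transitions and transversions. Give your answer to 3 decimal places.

0.838

P = 330/1697 ≈ 0.194461 and Q = 524/1697 ≈ 0.30878.
Under the Kimura two-parameter model, d = −½ ln(1 − 2P − Q) − ¼ ln(1 − 2Q).
1 − 2P − Q = 0.302298, giving −½ ln(0.302298) = 0.598171.
1 − 2Q = 0.38244, giving −¼ ln(0.38244) = 0.240296.
d = 0.598171 + 0.240296 = 0.838467.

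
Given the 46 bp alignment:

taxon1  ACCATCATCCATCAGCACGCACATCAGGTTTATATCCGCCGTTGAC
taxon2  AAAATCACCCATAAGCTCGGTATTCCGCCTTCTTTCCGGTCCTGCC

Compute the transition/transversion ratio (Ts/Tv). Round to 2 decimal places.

0.27

Transitions are A↔G and C↔T; transversions are all other mismatches.
Transitions: 4. Transversions: 15.
R = 4/15 = 0.266666… ≈ 0.27 (to 2 d.p.).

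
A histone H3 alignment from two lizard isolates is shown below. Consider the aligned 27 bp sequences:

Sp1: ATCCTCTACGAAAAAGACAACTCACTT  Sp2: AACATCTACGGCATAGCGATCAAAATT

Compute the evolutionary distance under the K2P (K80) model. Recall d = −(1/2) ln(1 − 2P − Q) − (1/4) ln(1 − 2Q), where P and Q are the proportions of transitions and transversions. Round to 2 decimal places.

Of 27 sites, 1 differences are transitions and 10 are transversions, so P = 1/27 ≈ 0.037037 and Q = 10/27 ≈ 0.37037.
Under the Kimura two-parameter model, d = −½ ln(1 − 2P − Q) − ¼ ln(1 − 2Q).
1 − 2P − Q = 0.555556, giving −½ ln(0.555556) = 0.293893.
1 − 2Q = 0.25926, giving −¼ ln(0.25926) = 0.337481.
d = 0.293893 + 0.337481 = 0.631374.

0.63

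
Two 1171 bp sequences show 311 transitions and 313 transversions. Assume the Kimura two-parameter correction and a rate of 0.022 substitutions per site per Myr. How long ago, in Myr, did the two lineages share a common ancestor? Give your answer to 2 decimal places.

P = 311/1171 ≈ 0.265585 and Q = 313/1171 ≈ 0.267293.
Under the Kimura two-parameter model, d = −½ ln(1 − 2P − Q) − ¼ ln(1 − 2Q).
1 − 2P − Q = 0.201537, giving −½ ln(0.201537) = 0.800891.
1 − 2Q = 0.465414, giving −¼ ln(0.465414) = 0.191207.
d = 0.800891 + 0.191207 = 0.992098.
Under a molecular clock d = 2μt, so t = d/(2μ) = 0.992098 / (2 × 0.022) = 22.55 Myr.

22.55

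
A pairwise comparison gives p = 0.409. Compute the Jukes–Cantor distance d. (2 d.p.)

0.59

d = −(3/4) ln(1 − 4p/3) = −0.75 ln(1 − 0.545333) = −0.75 ln(0.454667)
  = −0.75 × (-0.788190) = 0.591143 substitutions/site.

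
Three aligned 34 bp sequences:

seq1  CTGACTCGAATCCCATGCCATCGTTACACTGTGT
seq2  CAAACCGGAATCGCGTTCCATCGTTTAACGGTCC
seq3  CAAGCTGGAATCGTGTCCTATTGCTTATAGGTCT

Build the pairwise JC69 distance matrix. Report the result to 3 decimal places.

seq1–seq2: 12/34 sites differ → p ≈ 0.352941, d = −0.75 ln(1 − 0.470588) = 0.476991 ≈ 0.477.
seq1–seq3: 17/34 sites differ → p = 0.5, d = −0.75 ln(1 − 0.666667) = 0.823960 ≈ 0.824.
seq2–seq3: 10/34 sites differ → p ≈ 0.294118, d = −0.75 ln(1 − 0.392157) = 0.373379 ≈ 0.373.

d(seq1,seq2) = 0.477, d(seq1,seq3) = 0.824, d(seq2,seq3) = 0.373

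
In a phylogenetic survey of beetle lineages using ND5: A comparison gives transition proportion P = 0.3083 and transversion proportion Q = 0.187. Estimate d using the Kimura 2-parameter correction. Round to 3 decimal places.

Under the Kimura two-parameter model, d = −½ ln(1 − 2P − Q) − ¼ ln(1 − 2Q).
1 − 2P − Q = 0.1964, giving −½ ln(0.1964) = 0.813801.
1 − 2Q = 0.626, giving −¼ ln(0.626) = 0.117101.
d = 0.813801 + 0.117101 = 0.930902.

0.931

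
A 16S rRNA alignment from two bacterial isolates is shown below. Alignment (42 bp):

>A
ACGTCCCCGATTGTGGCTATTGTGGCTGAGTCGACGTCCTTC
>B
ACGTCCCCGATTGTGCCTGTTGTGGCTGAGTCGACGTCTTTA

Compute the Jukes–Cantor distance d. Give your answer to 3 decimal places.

The sequences differ at 4 of 42 sites (16, 19, 39, 42), so p = 4/42 ≈ 0.095238.
d = −(3/4) ln(1 − 4p/3) = −0.75 ln(1 − 0.126984) = −0.75 ln(0.873016)
  = −0.75 × (-0.135801) = 0.101851 substitutions/site.

0.102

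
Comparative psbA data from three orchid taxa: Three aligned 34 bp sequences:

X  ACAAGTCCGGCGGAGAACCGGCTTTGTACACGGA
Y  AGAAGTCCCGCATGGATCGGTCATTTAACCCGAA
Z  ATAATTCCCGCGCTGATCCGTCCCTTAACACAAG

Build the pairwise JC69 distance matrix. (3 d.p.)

d(X,Y) = 0.535, d(X,Z) = 0.597, d(Y,Z) = 0.423

X–Y: 13/34 sites differ → p ≈ 0.382353, d = −0.75 ln(1 − 0.509804) = 0.534712 ≈ 0.535.
X–Z: 14/34 sites differ → p ≈ 0.411765, d = −0.75 ln(1 − 0.54902) = 0.597249 ≈ 0.597.
Y–Z: 11/34 sites differ → p ≈ 0.323529, d = −0.75 ln(1 − 0.431372) = 0.423397 ≈ 0.423.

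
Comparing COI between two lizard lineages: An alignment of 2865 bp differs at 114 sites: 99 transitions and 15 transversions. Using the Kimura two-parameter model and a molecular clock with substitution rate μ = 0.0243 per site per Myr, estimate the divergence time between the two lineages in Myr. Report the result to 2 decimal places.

0.85

P = 99/2865 ≈ 0.034555 and Q = 15/2865 ≈ 0.005236.
Under the Kimura two-parameter model, d = −½ ln(1 − 2P − Q) − ¼ ln(1 − 2Q).
1 − 2P − Q = 0.925654, giving −½ ln(0.925654) = 0.038627.
1 − 2Q = 0.989528, giving −¼ ln(0.989528) = 0.002632.
d = 0.038627 + 0.002632 = 0.041259.
Under a molecular clock d = 2μt, so t = d/(2μ) = 0.041259 / (2 × 0.0243) = 0.85 Myr.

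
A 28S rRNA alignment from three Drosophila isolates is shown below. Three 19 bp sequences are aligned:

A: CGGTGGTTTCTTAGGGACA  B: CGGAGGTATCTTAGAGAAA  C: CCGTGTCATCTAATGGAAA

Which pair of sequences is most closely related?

A and B

A–B: 4/19 differ, p = 0.211, d = 0.247.
A–C: 7/19 differ, p = 0.368, d = 0.507.
B–C: 7/19 differ, p = 0.368, d = 0.507.
The smallest distance is between A and B.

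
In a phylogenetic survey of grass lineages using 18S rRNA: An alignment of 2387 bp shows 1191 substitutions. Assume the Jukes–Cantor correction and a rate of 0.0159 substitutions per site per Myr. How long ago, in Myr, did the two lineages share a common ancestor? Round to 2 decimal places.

25.81

p = 1191/2387 ≈ 0.498953.
d = −(3/4) ln(1 − 4p/3) = −0.75 ln(1 − 0.665271) = −0.75 ln(0.334729)
  = −0.75 × (-1.094434) = 0.820826 substitutions/site.
Under a molecular clock d = 2μt, so t = d/(2μ) = 0.820826 / (2 × 0.0159) = 25.81 Myr.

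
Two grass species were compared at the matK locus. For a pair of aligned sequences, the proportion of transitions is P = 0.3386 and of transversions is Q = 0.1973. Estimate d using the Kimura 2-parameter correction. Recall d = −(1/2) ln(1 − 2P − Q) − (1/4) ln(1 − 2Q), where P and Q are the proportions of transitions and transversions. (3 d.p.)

1.163

Under the Kimura two-parameter model, d = −½ ln(1 − 2P − Q) − ¼ ln(1 − 2Q).
1 − 2P − Q = 0.1255, giving −½ ln(0.1255) = 1.037725.
1 − 2Q = 0.6054, giving −¼ ln(0.6054) = 0.125466.
d = 1.037725 + 0.125466 = 1.163191.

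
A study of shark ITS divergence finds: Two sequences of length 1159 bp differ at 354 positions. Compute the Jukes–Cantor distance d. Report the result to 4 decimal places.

p = 354/1159 ≈ 0.305436.
d = −(3/4) ln(1 − 4p/3) = −0.75 ln(1 − 0.407248) = −0.75 ln(0.592752)
  = −0.75 × (-0.522979) = 0.392234 substitutions/site.

0.3922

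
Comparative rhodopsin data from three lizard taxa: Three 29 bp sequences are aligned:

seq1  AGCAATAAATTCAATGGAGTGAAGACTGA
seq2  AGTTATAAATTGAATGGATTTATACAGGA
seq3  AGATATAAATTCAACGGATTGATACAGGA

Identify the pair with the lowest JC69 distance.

seq2 and seq3

seq1–seq2: 10/29 differ, p = 0.345, d = 0.462.
seq1–seq3: 9/29 differ, p = 0.310, d = 0.401.
seq2–seq3: 4/29 differ, p = 0.138, d = 0.152.
The smallest distance is between seq2 and seq3.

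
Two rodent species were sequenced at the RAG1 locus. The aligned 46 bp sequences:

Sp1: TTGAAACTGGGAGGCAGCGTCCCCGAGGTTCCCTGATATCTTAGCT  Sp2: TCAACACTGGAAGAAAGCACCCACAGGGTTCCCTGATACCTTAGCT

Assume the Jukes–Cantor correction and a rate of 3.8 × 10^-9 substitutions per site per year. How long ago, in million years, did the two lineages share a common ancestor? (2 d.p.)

The sequences differ at 12 of 46 sites, so p = 12/46 ≈ 0.26087.
d = −(3/4) ln(1 − 4p/3) = −0.75 ln(1 − 0.347827) = −0.75 ln(0.652173)
  = −0.75 × (-0.427445) = 0.320584 substitutions/site.
Under a molecular clock d = 2μt, so t = d/(2μ) = 0.320584 / (2 × 3.8 × 10^-9) = 42.18 million years.

42.18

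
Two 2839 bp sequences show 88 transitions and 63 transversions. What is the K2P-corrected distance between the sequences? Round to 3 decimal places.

0.055

P = 88/2839 ≈ 0.030997 and Q = 63/2839 ≈ 0.022191.
Under the Kimura two-parameter model, d = −½ ln(1 − 2P − Q) − ¼ ln(1 − 2Q).
1 − 2P − Q = 0.915815, giving −½ ln(0.915815) = 0.043970.
1 − 2Q = 0.955618, giving −¼ ln(0.955618) = 0.011349.
d = 0.043970 + 0.011349 = 0.055319.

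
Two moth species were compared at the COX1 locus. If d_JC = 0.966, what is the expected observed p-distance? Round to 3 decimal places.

0.543

p = (3/4)(1 − e^(−4d/3)) = 0.75 × (1 − e^(-1.288)) = 0.75 × (1 − 0.275822) = 0.543134.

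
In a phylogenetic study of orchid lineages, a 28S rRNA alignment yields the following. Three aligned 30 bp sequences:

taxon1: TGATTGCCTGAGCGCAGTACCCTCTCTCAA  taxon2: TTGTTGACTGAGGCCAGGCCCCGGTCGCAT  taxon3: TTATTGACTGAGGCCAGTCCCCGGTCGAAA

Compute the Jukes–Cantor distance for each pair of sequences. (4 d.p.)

taxon1–taxon2: 11/30 sites differ → p ≈ 0.366667, d = −0.75 ln(1 − 0.488889) = 0.503376 ≈ 0.5034.
taxon1–taxon3: 9/30 sites differ → p = 0.3, d = −0.75 ln(1 − 0.4) = 0.383119 ≈ 0.3831.
taxon2–taxon3: 4/30 sites differ → p ≈ 0.133333, d = −0.75 ln(1 − 0.177777) = 0.146808 ≈ 0.1468.

d(taxon1,taxon2) = 0.5034, d(taxon1,taxon3) = 0.3831, d(taxon2,taxon3) = 0.1468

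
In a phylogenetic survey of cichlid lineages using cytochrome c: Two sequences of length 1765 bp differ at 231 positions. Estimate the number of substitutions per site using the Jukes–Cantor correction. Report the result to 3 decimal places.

p = 231/1765 ≈ 0.130878.
d = −(3/4) ln(1 − 4p/3) = −0.75 ln(1 − 0.174504) = −0.75 ln(0.825496)
  = −0.75 × (-0.191771) = 0.143828 substitutions/site.

0.144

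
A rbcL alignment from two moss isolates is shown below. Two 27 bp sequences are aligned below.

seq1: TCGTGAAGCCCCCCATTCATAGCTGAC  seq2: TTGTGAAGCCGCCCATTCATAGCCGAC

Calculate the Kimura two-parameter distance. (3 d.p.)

0.122

Of 27 sites, 2 differences are transitions and 1 are transversions, so P = 2/27 ≈ 0.074074 and Q = 1/27 ≈ 0.037037.
Under the Kimura two-parameter model, d = −½ ln(1 − 2P − Q) − ¼ ln(1 − 2Q).
1 − 2P − Q = 0.814815, giving −½ ln(0.814815) = 0.102397.
1 − 2Q = 0.925926, giving −¼ ln(0.925926) = 0.019240.
d = 0.102397 + 0.019240 = 0.121637.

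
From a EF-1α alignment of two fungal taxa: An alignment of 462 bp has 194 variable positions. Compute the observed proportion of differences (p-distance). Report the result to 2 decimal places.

0.42

p = 194/462 = 0.419913… ≈ 0.42 (to 2 d.p.).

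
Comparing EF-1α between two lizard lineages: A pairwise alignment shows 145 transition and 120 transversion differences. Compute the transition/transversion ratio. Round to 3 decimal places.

R = 145/120 = 1.208333… ≈ 1.208 (to 3 d.p.).

1.208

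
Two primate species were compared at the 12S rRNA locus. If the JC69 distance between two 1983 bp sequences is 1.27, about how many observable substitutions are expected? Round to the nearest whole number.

Invert JC69: p = (3/4)(1 − e^(−4d/3)) = 0.75 × (1 − e^(-1.693333)) = 0.75 × (1 − 0.183906) = 0.612071.
Expected differing sites = pL ≈ 0.612071 × 1983 = 1213.736793 ≈ 1214.

1214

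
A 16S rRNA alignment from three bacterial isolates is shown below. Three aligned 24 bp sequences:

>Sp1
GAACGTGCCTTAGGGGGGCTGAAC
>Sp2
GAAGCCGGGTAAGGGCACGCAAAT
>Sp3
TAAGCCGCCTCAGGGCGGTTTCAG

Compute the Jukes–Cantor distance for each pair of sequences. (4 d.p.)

d(Sp1,Sp2) = 0.9607, d(Sp1,Sp3) = 0.6082, d(Sp2,Sp3) = 0.7083

Sp1–Sp2: 13/24 sites differ → p ≈ 0.541667, d = −0.75 ln(1 − 0.722223) = 0.960702 ≈ 0.9607.
Sp1–Sp3: 10/24 sites differ → p ≈ 0.416667, d = −0.75 ln(1 − 0.555556) = 0.608198 ≈ 0.6082.
Sp2–Sp3: 11/24 sites differ → p ≈ 0.458333, d = −0.75 ln(1 − 0.611111) = 0.708346 ≈ 0.7083.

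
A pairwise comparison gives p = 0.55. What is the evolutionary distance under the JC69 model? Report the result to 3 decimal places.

d = −(3/4) ln(1 − 4p/3) = −0.75 ln(1 − 0.733333) = −0.75 ln(0.266667)
  = −0.75 × (-1.321755) = 0.991316 substitutions/site.

0.991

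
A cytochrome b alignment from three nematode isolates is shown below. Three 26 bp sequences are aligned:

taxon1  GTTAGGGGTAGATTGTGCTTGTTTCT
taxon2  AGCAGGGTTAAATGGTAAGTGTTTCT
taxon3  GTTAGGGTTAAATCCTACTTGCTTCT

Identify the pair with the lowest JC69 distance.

taxon1–taxon2: 9/26 differ, p = 0.346, d = 0.464.
taxon1–taxon3: 6/26 differ, p = 0.231, d = 0.276.
taxon2–taxon3: 8/26 differ, p = 0.308, d = 0.396.
The smallest distance is between taxon1 and taxon3.

taxon1 and taxon3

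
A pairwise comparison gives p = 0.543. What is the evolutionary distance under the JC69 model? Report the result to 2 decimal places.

d = −(3/4) ln(1 − 4p/3) = −0.75 ln(1 − 0.724) = −0.75 ln(0.276)
  = −0.75 × (-1.287354) = 0.965516 substitutions/site.

0.97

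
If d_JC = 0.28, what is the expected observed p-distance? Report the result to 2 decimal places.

0.23

p = (3/4)(1 − e^(−4d/3)) = 0.75 × (1 − e^(-0.373333)) = 0.75 × (1 − 0.688436) = 0.233673.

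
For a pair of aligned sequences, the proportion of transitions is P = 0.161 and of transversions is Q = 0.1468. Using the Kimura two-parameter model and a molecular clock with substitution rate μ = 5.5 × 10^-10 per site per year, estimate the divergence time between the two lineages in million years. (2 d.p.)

Under the Kimura two-parameter model, d = −½ ln(1 − 2P − Q) − ¼ ln(1 − 2Q).
1 − 2P − Q = 0.5312, giving −½ ln(0.5312) = 0.316308.
1 − 2Q = 0.7064, giving −¼ ln(0.7064) = 0.086893.
d = 0.316308 + 0.086893 = 0.403201.
Under a molecular clock d = 2μt, so t = d/(2μ) = 0.403201 / (2 × 5.5 × 10^-10) = 366.55 million years.

366.55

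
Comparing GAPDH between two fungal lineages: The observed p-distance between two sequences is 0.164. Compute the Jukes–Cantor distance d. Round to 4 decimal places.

0.1851

d = −(3/4) ln(1 − 4p/3) = −0.75 ln(1 − 0.218667) = −0.75 ln(0.781333)
  = −0.75 × (-0.246754) = 0.185066 substitutions/site.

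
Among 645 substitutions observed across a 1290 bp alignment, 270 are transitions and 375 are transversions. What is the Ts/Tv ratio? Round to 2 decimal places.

R = 270/375 = 0.72.

0.72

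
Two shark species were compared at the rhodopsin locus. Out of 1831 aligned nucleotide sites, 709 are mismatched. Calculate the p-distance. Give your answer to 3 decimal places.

p = 709/1831 = 0.387220… ≈ 0.387 (to 3 d.p.).

0.387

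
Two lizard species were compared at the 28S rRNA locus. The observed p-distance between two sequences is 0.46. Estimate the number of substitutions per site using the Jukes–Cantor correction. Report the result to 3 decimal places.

0.713

d = −(3/4) ln(1 − 4p/3) = −0.75 ln(1 − 0.613333) = −0.75 ln(0.386667)
  = −0.75 × (-0.950191) = 0.712643 substitutions/site.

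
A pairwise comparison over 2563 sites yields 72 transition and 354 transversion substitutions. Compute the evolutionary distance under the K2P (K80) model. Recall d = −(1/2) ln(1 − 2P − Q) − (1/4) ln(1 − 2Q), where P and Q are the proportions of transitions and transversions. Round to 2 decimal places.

P = 72/2563 ≈ 0.028092 and Q = 354/2563 ≈ 0.138119.
Under the Kimura two-parameter model, d = −½ ln(1 − 2P − Q) − ¼ ln(1 − 2Q).
1 − 2P − Q = 0.805697, giving −½ ln(0.805697) = 0.108024.
1 − 2Q = 0.723762, giving −¼ ln(0.723762) = 0.080823.
d = 0.108024 + 0.080823 = 0.188847.

0.19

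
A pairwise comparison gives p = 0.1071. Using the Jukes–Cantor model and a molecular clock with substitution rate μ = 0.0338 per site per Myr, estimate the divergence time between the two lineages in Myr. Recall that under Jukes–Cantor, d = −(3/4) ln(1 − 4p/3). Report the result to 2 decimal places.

d = −(3/4) ln(1 − 4p/3) = −0.75 ln(1 − 0.1428) = −0.75 ln(0.8572)
  = −0.75 × (-0.154084) = 0.115563 substitutions/site.
Under a molecular clock d = 2μt, so t = d/(2μ) = 0.115563 / (2 × 0.0338) = 1.71 Myr.

1.71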